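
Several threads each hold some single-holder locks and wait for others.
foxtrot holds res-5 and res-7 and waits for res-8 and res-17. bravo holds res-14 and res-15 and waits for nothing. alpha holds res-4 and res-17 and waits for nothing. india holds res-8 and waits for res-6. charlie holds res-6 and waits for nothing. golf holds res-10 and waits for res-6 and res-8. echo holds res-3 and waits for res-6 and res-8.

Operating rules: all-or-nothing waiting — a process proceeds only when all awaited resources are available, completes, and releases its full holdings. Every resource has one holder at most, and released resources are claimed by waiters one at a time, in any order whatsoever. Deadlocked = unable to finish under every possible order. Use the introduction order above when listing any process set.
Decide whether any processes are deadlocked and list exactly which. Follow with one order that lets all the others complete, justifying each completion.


Nothing here is deadlocked.
Key observation: although several processes wait, no cycle exists — each chain bottoms out at a free runner.
A valid finishing order for the others: charlie, alpha, india, foxtrot, bravo, golf, echo.
Verifying each step:
  charlie waits on nothing -> runs at once and releases res-6
  alpha waits on nothing -> runs at once and releases res-4 and res-17
  run india (all its waits — res-6 — are resolved); releases res-8
  run foxtrot (all its waits — res-8 and res-17 — are resolved); releases res-5 and res-7
  bravo waits on nothing -> runs at once and releases res-14 and res-15
  run golf (all its waits — res-6 and res-8 — are resolved); releases res-10
  run echo (all its waits — res-6 and res-8 — are resolved); releases res-3


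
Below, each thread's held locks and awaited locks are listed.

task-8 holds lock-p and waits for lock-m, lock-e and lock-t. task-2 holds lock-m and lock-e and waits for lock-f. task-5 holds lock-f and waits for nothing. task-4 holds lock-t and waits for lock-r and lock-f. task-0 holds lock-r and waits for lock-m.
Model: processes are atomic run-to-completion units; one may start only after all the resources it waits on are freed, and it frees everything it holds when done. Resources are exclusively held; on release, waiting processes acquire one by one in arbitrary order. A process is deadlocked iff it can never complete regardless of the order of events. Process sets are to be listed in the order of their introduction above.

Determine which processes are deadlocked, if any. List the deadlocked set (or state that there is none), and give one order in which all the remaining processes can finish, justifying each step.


Nothing here is deadlocked.
Key observation: there is no circular wait here — follow any chain and it reaches a process that is free to run now.
A valid finishing order for the others: task-5, task-2, task-0, task-4, task-8.
Check, step by step:
  task-5 waits on nothing -> runs at once and releases lock-f
  task-2 waits on lock-f — all released -> runs and releases lock-m and lock-e
  task-0 waits on lock-m — all released -> runs and releases lock-r
  task-4 waits on lock-r and lock-f — all released -> runs and releases lock-t
  task-8 waits on lock-m, lock-e and lock-t — all released -> runs and releases lock-p


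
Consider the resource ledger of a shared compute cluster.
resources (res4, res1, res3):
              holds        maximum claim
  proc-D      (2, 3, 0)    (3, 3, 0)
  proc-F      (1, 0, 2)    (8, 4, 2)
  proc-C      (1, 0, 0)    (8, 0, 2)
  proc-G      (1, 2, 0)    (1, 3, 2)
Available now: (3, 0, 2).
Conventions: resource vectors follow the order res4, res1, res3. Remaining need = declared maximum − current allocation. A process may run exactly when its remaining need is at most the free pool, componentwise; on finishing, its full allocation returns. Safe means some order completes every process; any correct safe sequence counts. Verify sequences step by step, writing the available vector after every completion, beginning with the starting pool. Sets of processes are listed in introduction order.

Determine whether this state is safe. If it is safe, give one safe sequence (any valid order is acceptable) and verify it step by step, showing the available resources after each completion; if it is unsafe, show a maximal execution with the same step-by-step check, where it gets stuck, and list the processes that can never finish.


UNSAFE.
Key observation: the pool after proc-D, proc-G is (6, 5, 2); every surviving request exceeds it in res4, so progress ends there.
A maximal execution: proc-D, proc-G — then nothing else fits. Walking it through:
  pool = (3, 0, 2)
  proc-D needs (1, 0, 0) <= (3, 0, 2) -> finishes; pool += (2, 3, 0) = (5, 3, 2)
  proc-G needs (0, 1, 2) <= (5, 3, 2) -> finishes; pool += (1, 2, 0) = (6, 5, 2)
  proc-F cannot run: need (7, 4, 0) vs free (6, 5, 2) (insufficient res4)
  proc-C cannot run: need (7, 0, 2) vs free (6, 5, 2) (insufficient res4)
Processes that can never finish: proc-F and proc-C.


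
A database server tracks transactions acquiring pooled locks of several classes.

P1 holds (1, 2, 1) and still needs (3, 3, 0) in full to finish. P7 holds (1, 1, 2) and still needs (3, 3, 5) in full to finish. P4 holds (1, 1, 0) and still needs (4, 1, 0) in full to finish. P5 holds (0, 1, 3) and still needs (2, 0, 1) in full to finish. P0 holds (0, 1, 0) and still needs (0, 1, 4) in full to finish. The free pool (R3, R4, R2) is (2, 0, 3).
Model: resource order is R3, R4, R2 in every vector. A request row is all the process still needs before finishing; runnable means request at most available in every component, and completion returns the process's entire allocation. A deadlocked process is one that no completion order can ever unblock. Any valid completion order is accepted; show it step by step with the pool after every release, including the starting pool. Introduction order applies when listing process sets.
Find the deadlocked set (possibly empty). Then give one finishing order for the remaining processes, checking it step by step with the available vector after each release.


The deadlocked set is P1, P7 and P4.
Key observation: no order helps: past P5, P0, the free pool tops out at (2, 2, 6), below what each blocked process needs in R3.
One completion order for the rest: P5, P0. Check, step by step:
  pool = (2, 0, 3)
  run P5 (needs (2, 0, 1), free (2, 0, 3)); after release of (0, 1, 3) the pool is (2, 1, 6)
  run P0 (needs (0, 1, 4), free (2, 1, 6)); after release of (0, 1, 0) the pool is (2, 2, 6)
The blocked processes can never fit:
  blocked: P1 wants (3, 3, 0), pool (2, 2, 6) — not enough R3 and R4
  blocked: P7 wants (3, 3, 5), pool (2, 2, 6) — not enough R3 and R4
  blocked: P4 wants (4, 1, 0), pool (2, 2, 6) — not enough R3


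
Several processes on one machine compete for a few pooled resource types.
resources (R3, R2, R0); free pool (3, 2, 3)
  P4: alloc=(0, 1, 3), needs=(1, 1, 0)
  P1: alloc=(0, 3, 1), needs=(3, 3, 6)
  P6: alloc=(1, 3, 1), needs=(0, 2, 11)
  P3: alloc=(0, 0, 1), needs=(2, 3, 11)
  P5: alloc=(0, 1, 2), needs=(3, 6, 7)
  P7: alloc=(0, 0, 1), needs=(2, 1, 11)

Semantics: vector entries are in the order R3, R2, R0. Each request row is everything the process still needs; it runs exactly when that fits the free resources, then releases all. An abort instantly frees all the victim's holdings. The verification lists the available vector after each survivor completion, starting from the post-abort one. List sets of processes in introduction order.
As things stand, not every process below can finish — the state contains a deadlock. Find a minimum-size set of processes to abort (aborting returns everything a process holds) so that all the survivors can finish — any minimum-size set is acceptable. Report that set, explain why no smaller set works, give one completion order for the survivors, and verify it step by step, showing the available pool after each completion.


The answer: abort P6 and P7.
Key observation: P3 was stuck for good until P6 and P7 gave back (1, 3, 2); in the order shown it finishes at step 4.
Why nothing smaller works — every single abort fails: P4 alone leaves P6 blocked (short on R0); P1 alone leaves P6 blocked (short on R0); P6 alone leaves P3 blocked (short on R0); P3 alone leaves P6 blocked (short on R0); P5 alone leaves P6 blocked (short on R0); P7 alone leaves P6 blocked (short on R0).
One survivor order: P4, P5, P1, P3. Verifying each step (post-abort pool first):
  pool = (4, 5, 5)
  P4: need (1, 1, 0) fits (4, 5, 5); releases (0, 1, 3), pool now (4, 6, 8)
  P5: need (3, 6, 7) fits (4, 6, 8); releases (0, 1, 2), pool now (4, 7, 10)
  P1: need (3, 3, 6) fits (4, 7, 10); releases (0, 3, 1), pool now (4, 10, 11)
  P3: need (2, 3, 11) fits (4, 10, 11); releases (0, 0, 1), pool now (4, 10, 12)


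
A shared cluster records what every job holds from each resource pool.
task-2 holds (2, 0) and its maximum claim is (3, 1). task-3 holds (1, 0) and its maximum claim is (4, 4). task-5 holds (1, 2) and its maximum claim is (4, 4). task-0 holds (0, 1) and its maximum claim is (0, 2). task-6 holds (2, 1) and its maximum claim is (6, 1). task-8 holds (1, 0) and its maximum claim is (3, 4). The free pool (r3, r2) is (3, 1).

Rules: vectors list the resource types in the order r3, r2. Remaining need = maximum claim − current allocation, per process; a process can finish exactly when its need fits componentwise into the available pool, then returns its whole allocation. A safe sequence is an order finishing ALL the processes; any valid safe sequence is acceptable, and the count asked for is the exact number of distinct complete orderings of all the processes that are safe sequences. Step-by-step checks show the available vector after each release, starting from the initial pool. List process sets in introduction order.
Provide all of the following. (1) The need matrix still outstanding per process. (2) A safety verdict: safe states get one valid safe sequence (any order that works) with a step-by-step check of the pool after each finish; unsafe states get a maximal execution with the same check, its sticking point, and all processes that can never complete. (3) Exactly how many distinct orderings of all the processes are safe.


(1) Remaining need (order r3, r2):
  task-2: (1, 1)
  task-3: (3, 4)
  task-5: (3, 2)
  task-0: (0, 1)
  task-6: (4, 0)
  task-8: (2, 4)
(2) SAFE. One safe sequence: task-2, task-6, task-5, task-0, task-3, task-8.
Key observation: reading the order forward, task-2 is the first process whose need (1, 1) meets the free pool (3, 1) exactly on a resource it requests.
Check, step by step:
  pool = (3, 1)
  run task-2 (needs (1, 1), free (3, 1)); after release of (2, 0) the pool is (5, 1)
  run task-6 (needs (4, 0), free (5, 1)); after release of (2, 1) the pool is (7, 2)
  run task-5 (needs (3, 2), free (7, 2)); after release of (1, 2) the pool is (8, 4)
  run task-0 (needs (0, 1), free (8, 4)); after release of (0, 1) the pool is (8, 5)
  run task-3 (needs (3, 4), free (8, 5)); after release of (1, 0) the pool is (9, 5)
  run task-8 (needs (2, 4), free (9, 5)); after release of (1, 0) the pool is (10, 5)
(3) Exactly 48 of the possible complete orderings are safe sequences.


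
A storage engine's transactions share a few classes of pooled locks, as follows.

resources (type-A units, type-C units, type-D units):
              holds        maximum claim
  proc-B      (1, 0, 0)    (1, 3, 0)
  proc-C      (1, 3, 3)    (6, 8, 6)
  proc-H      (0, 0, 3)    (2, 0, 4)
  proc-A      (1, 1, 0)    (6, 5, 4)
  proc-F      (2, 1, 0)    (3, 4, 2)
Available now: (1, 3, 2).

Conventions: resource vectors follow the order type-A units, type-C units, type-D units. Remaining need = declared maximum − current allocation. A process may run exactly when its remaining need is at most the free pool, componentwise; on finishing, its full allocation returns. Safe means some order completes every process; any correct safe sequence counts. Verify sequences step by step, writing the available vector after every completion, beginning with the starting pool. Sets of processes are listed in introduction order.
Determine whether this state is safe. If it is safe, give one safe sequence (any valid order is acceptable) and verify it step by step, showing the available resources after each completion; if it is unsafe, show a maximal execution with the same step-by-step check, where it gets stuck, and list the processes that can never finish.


The state is UNSAFE.
Key observation: the pool after proc-B, proc-F, proc-H is (4, 4, 5); every surviving request exceeds it in type-A units, so progress ends there.
The run proc-B, proc-F, proc-H cannot be extended any further. Check, step by step:
  pool = (1, 3, 2)
  proc-B: need (0, 3, 0) fits (1, 3, 2); releases (1, 0, 0), pool now (2, 3, 2)
  proc-F: need (1, 3, 2) fits (2, 3, 2); releases (2, 1, 0), pool now (4, 4, 2)
  proc-H: need (2, 0, 1) fits (4, 4, 2); releases (0, 0, 3), pool now (4, 4, 5)
  blocked: proc-C wants (5, 5, 3), pool (4, 4, 5) — not enough type-A units and type-C units
  blocked: proc-A wants (5, 4, 4), pool (4, 4, 5) — not enough type-A units
Processes that can never finish: proc-C and proc-A.


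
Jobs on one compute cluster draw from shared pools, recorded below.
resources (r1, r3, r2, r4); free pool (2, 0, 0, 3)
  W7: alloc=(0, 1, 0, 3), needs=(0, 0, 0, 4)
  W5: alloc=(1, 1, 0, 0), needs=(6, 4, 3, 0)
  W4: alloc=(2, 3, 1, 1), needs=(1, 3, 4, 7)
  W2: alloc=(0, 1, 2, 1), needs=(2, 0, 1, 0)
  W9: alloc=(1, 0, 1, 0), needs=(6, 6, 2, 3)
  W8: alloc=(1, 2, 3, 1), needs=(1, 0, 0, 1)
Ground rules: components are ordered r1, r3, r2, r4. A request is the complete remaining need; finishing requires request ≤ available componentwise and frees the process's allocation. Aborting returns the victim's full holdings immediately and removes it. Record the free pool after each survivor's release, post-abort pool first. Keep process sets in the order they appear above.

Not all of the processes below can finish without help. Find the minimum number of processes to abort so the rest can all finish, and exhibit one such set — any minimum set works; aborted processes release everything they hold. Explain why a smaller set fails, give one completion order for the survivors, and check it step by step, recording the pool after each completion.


The answer: abort W9.
Key observation: W5 had no path to completion before; after the abort of W9 ((1, 0, 1, 0) returned), step 5 is where it fits.
Why nothing smaller works: aborting no one leaves the state deadlocked as given.
The survivors complete as W2, W8, W7, W4, W5. Check, step by step (starting from the post-abort pool):
  pool = (3, 0, 1, 3)
  W2 needs (2, 0, 1, 0) <= (3, 0, 1, 3) -> finishes; pool += (0, 1, 2, 1) = (3, 1, 3, 4)
  W8 needs (1, 0, 0, 1) <= (3, 1, 3, 4) -> finishes; pool += (1, 2, 3, 1) = (4, 3, 6, 5)
  W7 needs (0, 0, 0, 4) <= (4, 3, 6, 5) -> finishes; pool += (0, 1, 0, 3) = (4, 4, 6, 8)
  W4 needs (1, 3, 4, 7) <= (4, 4, 6, 8) -> finishes; pool += (2, 3, 1, 1) = (6, 7, 7, 9)
  W5 needs (6, 4, 3, 0) <= (6, 7, 7, 9) -> finishes; pool += (1, 1, 0, 0) = (7, 8, 7, 9)


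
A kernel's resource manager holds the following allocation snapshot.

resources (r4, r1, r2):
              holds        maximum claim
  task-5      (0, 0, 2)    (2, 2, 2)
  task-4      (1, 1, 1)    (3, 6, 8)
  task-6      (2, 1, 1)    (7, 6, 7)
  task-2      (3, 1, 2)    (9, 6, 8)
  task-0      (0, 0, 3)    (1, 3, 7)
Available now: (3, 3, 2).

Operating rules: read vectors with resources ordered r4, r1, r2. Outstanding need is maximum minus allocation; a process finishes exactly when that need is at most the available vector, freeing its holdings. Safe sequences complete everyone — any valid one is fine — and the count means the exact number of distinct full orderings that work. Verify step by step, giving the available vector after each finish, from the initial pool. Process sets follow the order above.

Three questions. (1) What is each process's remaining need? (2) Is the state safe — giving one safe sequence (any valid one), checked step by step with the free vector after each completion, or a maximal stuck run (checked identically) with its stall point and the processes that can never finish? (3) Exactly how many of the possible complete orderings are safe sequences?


(1) Remaining need (order r4, r1, r2):
  task-5: (2, 2, 0)
  task-4: (2, 5, 7)
  task-6: (5, 5, 6)
  task-2: (6, 5, 6)
  task-0: (1, 3, 4)
(2) UNSAFE — no complete ordering exists.
Key observation: the wall is r1: completing task-5, task-0 brings the pool only to (3, 3, 7), and all the rest need more.
Going as far as possible: task-5, task-0; after that, nothing fits. Walking it through:
  pool = (3, 3, 2)
  run task-5 (needs (2, 2, 0), free (3, 3, 2)); after release of (0, 0, 2) the pool is (3, 3, 4)
  run task-0 (needs (1, 3, 4), free (3, 3, 4)); after release of (0, 0, 3) the pool is (3, 3, 7)
  task-4 still needs (2, 5, 7) but only (3, 3, 7) is free — short on r1
  task-6 still needs (5, 5, 6) but only (3, 3, 7) is free — short on r4 and r1
  task-2 still needs (6, 5, 6) but only (3, 3, 7) is free — short on r4 and r1
Permanently blocked: task-4, task-6 and task-2.
(3) The exact count: 0 of the possible complete orderings are safe sequences.


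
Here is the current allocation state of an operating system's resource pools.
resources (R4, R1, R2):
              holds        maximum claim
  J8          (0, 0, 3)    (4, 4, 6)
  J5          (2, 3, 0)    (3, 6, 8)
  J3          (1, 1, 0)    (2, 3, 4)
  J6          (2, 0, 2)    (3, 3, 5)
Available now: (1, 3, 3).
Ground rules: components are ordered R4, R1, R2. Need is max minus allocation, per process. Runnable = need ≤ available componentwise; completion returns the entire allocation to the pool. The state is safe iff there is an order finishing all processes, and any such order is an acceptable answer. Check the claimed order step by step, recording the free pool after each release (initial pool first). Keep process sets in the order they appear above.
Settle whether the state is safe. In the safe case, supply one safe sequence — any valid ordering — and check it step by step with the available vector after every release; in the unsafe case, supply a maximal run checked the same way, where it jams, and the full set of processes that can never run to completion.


SAFE. One safe sequence: J6, J3, J8, J5.
Key observation: J6 marks the first exact bind of the order: its need (1, 3, 3) fits the free (1, 3, 3) with zero slack on a requested resource.
Verifying each step:
  pool = (1, 3, 3)
  J6: need (1, 3, 3) fits (1, 3, 3); releases (2, 0, 2), pool now (3, 3, 5)
  J3: need (1, 2, 4) fits (3, 3, 5); releases (1, 1, 0), pool now (4, 4, 5)
  J8: need (4, 4, 3) fits (4, 4, 5); releases (0, 0, 3), pool now (4, 4, 8)
  J5: need (1, 3, 8) fits (4, 4, 8); releases (2, 3, 0), pool now (6, 7, 8)


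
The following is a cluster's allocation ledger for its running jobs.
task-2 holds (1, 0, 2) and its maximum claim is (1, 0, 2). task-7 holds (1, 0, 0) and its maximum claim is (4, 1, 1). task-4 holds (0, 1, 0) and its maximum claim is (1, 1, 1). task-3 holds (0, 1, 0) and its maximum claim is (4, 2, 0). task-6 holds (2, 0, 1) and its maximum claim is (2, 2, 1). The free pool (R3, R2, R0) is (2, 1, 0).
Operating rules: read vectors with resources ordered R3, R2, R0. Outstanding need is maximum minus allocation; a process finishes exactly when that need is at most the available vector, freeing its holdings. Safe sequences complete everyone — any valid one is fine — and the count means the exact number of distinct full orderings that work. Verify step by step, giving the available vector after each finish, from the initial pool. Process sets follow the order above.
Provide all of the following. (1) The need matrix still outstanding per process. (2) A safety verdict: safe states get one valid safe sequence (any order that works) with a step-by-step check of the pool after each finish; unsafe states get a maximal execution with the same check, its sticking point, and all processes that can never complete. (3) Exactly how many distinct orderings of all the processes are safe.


(1) Need matrix, components ordered R3, R2, R0:
  task-2: (0, 0, 0)
  task-7: (3, 1, 1)
  task-4: (1, 0, 1)
  task-3: (4, 1, 0)
  task-6: (0, 2, 0)
(2) SAFE, for example via the order task-2, task-7, task-3, task-6, task-4.
Key observation: task-7 is the earliest step where a requested resource binds exactly: need (3, 1, 1), pool (3, 1, 2) at its turn.
Check, step by step:
  pool = (2, 1, 0)
  task-2: need (0, 0, 0) fits (2, 1, 0); releases (1, 0, 2), pool now (3, 1, 2)
  task-7: need (3, 1, 1) fits (3, 1, 2); releases (1, 0, 0), pool now (4, 1, 2)
  task-3: need (4, 1, 0) fits (4, 1, 2); releases (0, 1, 0), pool now (4, 2, 2)
  task-6: need (0, 2, 0) fits (4, 2, 2); releases (2, 0, 1), pool now (6, 2, 3)
  task-4: need (1, 0, 1) fits (6, 2, 3); releases (0, 1, 0), pool now (6, 3, 3)
(3) Exactly 8 of the possible complete orderings are safe sequences.


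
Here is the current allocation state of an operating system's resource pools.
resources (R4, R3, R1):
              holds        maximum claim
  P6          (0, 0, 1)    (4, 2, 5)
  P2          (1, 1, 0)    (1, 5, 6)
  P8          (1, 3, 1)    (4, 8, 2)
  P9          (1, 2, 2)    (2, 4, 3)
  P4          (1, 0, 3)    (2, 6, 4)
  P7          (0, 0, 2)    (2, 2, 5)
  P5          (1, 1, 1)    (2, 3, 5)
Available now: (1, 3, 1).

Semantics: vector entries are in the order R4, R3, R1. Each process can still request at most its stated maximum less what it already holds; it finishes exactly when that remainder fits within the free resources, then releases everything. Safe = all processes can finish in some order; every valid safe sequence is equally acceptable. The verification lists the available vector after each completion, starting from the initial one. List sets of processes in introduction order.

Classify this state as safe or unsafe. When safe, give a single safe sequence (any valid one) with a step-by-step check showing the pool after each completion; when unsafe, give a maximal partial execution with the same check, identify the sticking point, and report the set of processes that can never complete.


SAFE — a valid safe sequence is P9, P7, P5, P2, P6, P8, P4.
Key observation: reading the order forward, P9 is the first process whose need (1, 2, 1) meets the free pool (1, 3, 1) exactly on a resource it requests.
Walking it through:
  pool = (1, 3, 1)
  P9: need (1, 2, 1) fits (1, 3, 1); releases (1, 2, 2), pool now (2, 5, 3)
  P7: need (2, 2, 3) fits (2, 5, 3); releases (0, 0, 2), pool now (2, 5, 5)
  P5: need (1, 2, 4) fits (2, 5, 5); releases (1, 1, 1), pool now (3, 6, 6)
  P2: need (0, 4, 6) fits (3, 6, 6); releases (1, 1, 0), pool now (4, 7, 6)
  P6: need (4, 2, 4) fits (4, 7, 6); releases (0, 0, 1), pool now (4, 7, 7)
  P8: need (3, 5, 1) fits (4, 7, 7); releases (1, 3, 1), pool now (5, 10, 8)
  P4: need (1, 6, 1) fits (5, 10, 8); releases (1, 0, 3), pool now (6, 10, 11)


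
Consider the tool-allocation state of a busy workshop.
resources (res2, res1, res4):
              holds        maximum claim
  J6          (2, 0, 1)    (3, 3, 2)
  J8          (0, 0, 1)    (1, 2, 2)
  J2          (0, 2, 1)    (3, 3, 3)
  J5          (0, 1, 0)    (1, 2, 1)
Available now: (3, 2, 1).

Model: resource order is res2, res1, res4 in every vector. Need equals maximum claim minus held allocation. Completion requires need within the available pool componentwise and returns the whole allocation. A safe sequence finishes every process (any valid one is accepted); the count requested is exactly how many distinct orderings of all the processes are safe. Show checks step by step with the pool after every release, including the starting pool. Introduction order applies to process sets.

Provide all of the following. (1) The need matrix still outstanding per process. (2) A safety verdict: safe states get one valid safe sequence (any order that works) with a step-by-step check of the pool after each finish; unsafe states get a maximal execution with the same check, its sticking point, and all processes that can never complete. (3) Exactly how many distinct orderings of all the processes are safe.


(1) Remaining need (order res2, res1, res4):
  J6: (1, 3, 1)
  J8: (1, 2, 1)
  J2: (3, 1, 2)
  J5: (1, 1, 1)
(2) The state is SAFE; one workable sequence: J5, J6, J2, J8.
Key observation: J5 marks the first exact bind of the order: its need (1, 1, 1) fits the free (3, 2, 1) with zero slack on a requested resource.
Walking it through:
  pool = (3, 2, 1)
  J5 needs (1, 1, 1) <= (3, 2, 1) -> finishes; pool += (0, 1, 0) = (3, 3, 1)
  J6 needs (1, 3, 1) <= (3, 3, 1) -> finishes; pool += (2, 0, 1) = (5, 3, 2)
  J2 needs (3, 1, 2) <= (5, 3, 2) -> finishes; pool += (0, 2, 1) = (5, 5, 3)
  J8 needs (1, 2, 1) <= (5, 5, 3) -> finishes; pool += (0, 0, 1) = (5, 5, 4)
(3) Exactly 8 of the possible complete orderings are safe sequences.


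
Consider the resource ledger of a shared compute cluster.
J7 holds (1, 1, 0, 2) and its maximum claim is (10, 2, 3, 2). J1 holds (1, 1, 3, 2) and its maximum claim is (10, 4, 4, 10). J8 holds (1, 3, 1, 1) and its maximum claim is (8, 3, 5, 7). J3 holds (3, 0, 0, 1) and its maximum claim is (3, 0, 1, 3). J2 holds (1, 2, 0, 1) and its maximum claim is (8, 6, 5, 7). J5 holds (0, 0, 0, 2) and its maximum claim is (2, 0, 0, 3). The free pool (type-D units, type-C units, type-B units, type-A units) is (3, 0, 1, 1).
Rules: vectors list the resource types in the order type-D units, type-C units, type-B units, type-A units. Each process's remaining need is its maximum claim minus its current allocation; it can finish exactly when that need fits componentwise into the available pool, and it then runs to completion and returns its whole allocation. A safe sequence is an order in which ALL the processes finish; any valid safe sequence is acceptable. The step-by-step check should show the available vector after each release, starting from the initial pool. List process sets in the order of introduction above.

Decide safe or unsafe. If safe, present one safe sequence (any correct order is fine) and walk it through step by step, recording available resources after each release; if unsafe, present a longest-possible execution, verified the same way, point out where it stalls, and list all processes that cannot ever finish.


UNSAFE — no complete ordering exists.
Key observation: after J5, J3 complete, (6, 0, 1, 4) is the best the pool ever gets, yet each leftover process wants more type-D units.
The run J5, J3 cannot be extended any further. Verifying each step:
  pool = (3, 0, 1, 1)
  run J5 (needs (2, 0, 0, 1), free (3, 0, 1, 1)); after release of (0, 0, 0, 2) the pool is (3, 0, 1, 3)
  run J3 (needs (0, 0, 1, 2), free (3, 0, 1, 3)); after release of (3, 0, 0, 1) the pool is (6, 0, 1, 4)
  J7 cannot run: need (9, 1, 3, 0) vs free (6, 0, 1, 4) (insufficient type-D units, type-C units and type-B units)
  J1 cannot run: need (9, 3, 1, 8) vs free (6, 0, 1, 4) (insufficient type-D units, type-C units and type-A units)
  J8 cannot run: need (7, 0, 4, 6) vs free (6, 0, 1, 4) (insufficient type-D units, type-B units and type-A units)
  J2 cannot run: need (7, 4, 5, 6) vs free (6, 0, 1, 4) (insufficient type-D units, type-C units, type-B units and type-A units)
Processes that can never finish: J7, J1, J8 and J2.


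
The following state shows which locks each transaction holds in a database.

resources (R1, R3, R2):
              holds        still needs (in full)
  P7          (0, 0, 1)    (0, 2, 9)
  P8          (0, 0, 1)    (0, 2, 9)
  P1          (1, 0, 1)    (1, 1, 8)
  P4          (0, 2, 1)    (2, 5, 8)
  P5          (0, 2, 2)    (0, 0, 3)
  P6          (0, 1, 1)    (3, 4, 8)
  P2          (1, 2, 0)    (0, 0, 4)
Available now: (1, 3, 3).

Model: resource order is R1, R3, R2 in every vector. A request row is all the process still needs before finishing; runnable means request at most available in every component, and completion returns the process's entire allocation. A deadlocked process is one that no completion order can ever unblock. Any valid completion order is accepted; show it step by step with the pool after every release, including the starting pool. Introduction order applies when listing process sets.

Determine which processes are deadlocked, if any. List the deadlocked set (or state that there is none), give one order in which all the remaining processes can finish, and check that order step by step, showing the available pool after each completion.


Deadlocked set: P7, P8, P1, P4 and P6.
Key observation: even finishing P5, P2 leaves just (2, 7, 5) free — too little R2 for any of the remaining processes.
The rest can finish in the order P5, P2. Step-by-step check:
  pool = (1, 3, 3)
  run P5 (needs (0, 0, 3), free (1, 3, 3)); after release of (0, 2, 2) the pool is (1, 5, 5)
  run P2 (needs (0, 0, 4), free (1, 5, 5)); after release of (1, 2, 0) the pool is (2, 7, 5)
The stuck group stays short no matter what:
  P7 cannot run: need (0, 2, 9) vs free (2, 7, 5) (insufficient R2)
  P8 cannot run: need (0, 2, 9) vs free (2, 7, 5) (insufficient R2)
  P1 cannot run: need (1, 1, 8) vs free (2, 7, 5) (insufficient R2)
  P4 cannot run: need (2, 5, 8) vs free (2, 7, 5) (insufficient R2)
  P6 cannot run: need (3, 4, 8) vs free (2, 7, 5) (insufficient R1 and R2)


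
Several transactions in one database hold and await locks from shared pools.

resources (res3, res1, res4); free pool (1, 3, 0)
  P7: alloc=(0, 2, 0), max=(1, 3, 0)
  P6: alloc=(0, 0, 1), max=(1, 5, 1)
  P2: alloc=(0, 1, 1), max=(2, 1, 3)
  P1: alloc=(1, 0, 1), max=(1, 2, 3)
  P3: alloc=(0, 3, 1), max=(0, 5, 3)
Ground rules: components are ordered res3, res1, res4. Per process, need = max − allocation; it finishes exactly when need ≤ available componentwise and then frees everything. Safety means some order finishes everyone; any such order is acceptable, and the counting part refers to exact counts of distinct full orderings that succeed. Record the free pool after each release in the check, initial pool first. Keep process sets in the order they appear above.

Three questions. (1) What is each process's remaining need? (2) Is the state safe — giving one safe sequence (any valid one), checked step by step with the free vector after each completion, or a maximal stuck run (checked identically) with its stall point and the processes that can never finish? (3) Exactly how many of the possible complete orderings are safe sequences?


(1) Need matrix, components ordered res3, res1, res4:
  P7: (1, 1, 0)
  P6: (1, 5, 0)
  P2: (2, 0, 2)
  P1: (0, 2, 2)
  P3: (0, 2, 2)
(2) UNSAFE — no complete ordering exists.
Key observation: no order helps: past P7, P6, the free pool tops out at (1, 5, 1), below what each blocked process needs in res4.
Going as far as possible: P7, P6; after that, nothing fits. Walking it through:
  pool = (1, 3, 0)
  run P7 (needs (1, 1, 0), free (1, 3, 0)); after release of (0, 2, 0) the pool is (1, 5, 0)
  run P6 (needs (1, 5, 0), free (1, 5, 0)); after release of (0, 0, 1) the pool is (1, 5, 1)
  P2 cannot run: need (2, 0, 2) vs free (1, 5, 1) (insufficient res3 and res4)
  P1 cannot run: need (0, 2, 2) vs free (1, 5, 1) (insufficient res4)
  P3 cannot run: need (0, 2, 2) vs free (1, 5, 1) (insufficient res4)
Permanently blocked: P2, P1 and P3.
(3) Exactly 0 of the possible complete orderings are safe sequences.


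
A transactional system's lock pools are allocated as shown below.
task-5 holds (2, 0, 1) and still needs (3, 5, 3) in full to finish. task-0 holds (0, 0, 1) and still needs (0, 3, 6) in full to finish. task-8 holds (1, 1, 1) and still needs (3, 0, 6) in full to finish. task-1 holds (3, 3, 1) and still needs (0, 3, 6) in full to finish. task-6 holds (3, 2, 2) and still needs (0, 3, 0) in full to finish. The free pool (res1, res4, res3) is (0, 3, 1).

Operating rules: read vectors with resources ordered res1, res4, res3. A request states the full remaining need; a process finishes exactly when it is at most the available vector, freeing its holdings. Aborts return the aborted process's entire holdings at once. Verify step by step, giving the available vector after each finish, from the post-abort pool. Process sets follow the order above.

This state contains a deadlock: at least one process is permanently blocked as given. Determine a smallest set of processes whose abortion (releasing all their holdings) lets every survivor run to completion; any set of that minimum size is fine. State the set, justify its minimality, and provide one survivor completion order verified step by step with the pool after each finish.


The answer: abort task-8 and task-1.
Key observation: task-0 could never have finished before the abort; with (4, 4, 2) returned by task-8 and task-1, it fits at step 3.
No one abort is enough; case by case: task-5 alone leaves task-0 blocked (short on res3); task-0 alone leaves task-8 blocked (short on res3); task-8 alone leaves task-0 blocked (short on res3); task-1 alone leaves task-0 blocked (short on res3); task-6 alone leaves task-0 blocked (short on res3).
One survivor order: task-6, task-5, task-0. Walking it through (post-abort pool first):
  pool = (4, 7, 3)
  task-6: need (0, 3, 0) fits (4, 7, 3); releases (3, 2, 2), pool now (7, 9, 5)
  task-5: need (3, 5, 3) fits (7, 9, 5); releases (2, 0, 1), pool now (9, 9, 6)
  task-0: need (0, 3, 6) fits (9, 9, 6); releases (0, 0, 1), pool now (9, 9, 7)


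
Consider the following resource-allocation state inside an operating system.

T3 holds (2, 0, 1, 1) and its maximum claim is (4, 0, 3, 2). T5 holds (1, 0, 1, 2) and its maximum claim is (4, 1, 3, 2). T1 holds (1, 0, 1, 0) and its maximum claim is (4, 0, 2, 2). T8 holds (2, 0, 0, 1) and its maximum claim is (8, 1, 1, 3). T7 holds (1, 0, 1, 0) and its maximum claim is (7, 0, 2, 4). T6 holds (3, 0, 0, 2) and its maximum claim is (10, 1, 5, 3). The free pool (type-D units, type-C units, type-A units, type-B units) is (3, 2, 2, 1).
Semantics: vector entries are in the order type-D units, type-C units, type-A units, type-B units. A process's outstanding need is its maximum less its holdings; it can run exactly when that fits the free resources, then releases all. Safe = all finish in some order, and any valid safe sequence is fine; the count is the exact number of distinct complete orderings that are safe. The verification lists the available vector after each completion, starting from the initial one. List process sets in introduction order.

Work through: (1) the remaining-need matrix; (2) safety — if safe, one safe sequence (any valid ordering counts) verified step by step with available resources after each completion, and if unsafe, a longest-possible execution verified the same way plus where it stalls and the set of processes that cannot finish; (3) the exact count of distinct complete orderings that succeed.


(1) Outstanding need per process (order type-D units, type-C units, type-A units, type-B units):
  T3: (2, 0, 2, 1)
  T5: (3, 1, 2, 0)
  T1: (3, 0, 1, 2)
  T8: (6, 1, 1, 2)
  T7: (6, 0, 1, 4)
  T6: (7, 1, 5, 1)
(2) SAFE. One safe sequence: T5, T3, T1, T7, T6, T8.
Key observation: T5 marks the first exact bind of the order: its need (3, 1, 2, 0) fits the free (3, 2, 2, 1) with zero slack on a requested resource.
Walking it through:
  pool = (3, 2, 2, 1)
  run T5 (needs (3, 1, 2, 0), free (3, 2, 2, 1)); after release of (1, 0, 1, 2) the pool is (4, 2, 3, 3)
  run T3 (needs (2, 0, 2, 1), free (4, 2, 3, 3)); after release of (2, 0, 1, 1) the pool is (6, 2, 4, 4)
  run T1 (needs (3, 0, 1, 2), free (6, 2, 4, 4)); after release of (1, 0, 1, 0) the pool is (7, 2, 5, 4)
  run T7 (needs (6, 0, 1, 4), free (7, 2, 5, 4)); after release of (1, 0, 1, 0) the pool is (8, 2, 6, 4)
  run T6 (needs (7, 1, 5, 1), free (8, 2, 6, 4)); after release of (3, 0, 0, 2) the pool is (11, 2, 6, 6)
  run T8 (needs (6, 1, 1, 2), free (11, 2, 6, 6)); after release of (2, 0, 0, 1) the pool is (13, 2, 6, 7)
(3) Exactly 46 of the possible complete orderings are safe sequences.


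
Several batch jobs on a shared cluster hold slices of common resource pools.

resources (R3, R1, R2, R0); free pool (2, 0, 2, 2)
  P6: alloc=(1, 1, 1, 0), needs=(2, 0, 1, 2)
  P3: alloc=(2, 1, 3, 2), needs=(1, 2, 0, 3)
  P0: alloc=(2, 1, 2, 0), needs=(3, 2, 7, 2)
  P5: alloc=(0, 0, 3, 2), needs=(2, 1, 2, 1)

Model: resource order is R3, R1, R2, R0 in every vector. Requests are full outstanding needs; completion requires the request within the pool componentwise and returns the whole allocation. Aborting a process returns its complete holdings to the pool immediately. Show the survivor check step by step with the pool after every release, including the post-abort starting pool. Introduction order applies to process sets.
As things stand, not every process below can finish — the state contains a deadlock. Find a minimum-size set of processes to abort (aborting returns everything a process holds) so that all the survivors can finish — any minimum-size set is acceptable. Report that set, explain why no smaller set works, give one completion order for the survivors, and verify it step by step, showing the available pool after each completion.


Abort P3.
Key observation: no ordering could ever have run P0 before the abort of P3; with (2, 1, 3, 2) back in the pool it fits at step 3.
No smaller set exists: with zero aborts the deadlock remains.
Survivors finish in the order: P6, P5, P0. Step-by-step check (pool after the aborts first):
  pool = (4, 1, 5, 4)
  run P6 (needs (2, 0, 1, 2), free (4, 1, 5, 4)); after release of (1, 1, 1, 0) the pool is (5, 2, 6, 4)
  run P5 (needs (2, 1, 2, 1), free (5, 2, 6, 4)); after release of (0, 0, 3, 2) the pool is (5, 2, 9, 6)
  run P0 (needs (3, 2, 7, 2), free (5, 2, 9, 6)); after release of (2, 1, 2, 0) the pool is (7, 3, 11, 6)


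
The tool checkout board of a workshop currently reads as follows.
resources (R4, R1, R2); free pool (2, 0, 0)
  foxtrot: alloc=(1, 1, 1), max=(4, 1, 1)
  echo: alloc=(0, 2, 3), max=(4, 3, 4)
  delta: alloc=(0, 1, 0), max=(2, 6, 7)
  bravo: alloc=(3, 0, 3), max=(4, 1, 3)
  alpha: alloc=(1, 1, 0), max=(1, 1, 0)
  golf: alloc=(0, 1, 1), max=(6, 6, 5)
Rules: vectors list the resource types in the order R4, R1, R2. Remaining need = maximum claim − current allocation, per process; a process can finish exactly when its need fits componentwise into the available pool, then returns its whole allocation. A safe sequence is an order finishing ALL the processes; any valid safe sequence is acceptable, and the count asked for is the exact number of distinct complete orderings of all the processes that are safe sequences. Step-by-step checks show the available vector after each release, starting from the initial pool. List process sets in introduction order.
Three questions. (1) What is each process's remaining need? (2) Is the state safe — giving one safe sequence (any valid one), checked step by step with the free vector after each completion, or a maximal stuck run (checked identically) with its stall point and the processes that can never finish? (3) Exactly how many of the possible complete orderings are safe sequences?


(1) Need matrix, components ordered R4, R1, R2:
  foxtrot: (3, 0, 0)
  echo: (4, 1, 1)
  delta: (2, 5, 7)
  bravo: (1, 1, 0)
  alpha: (0, 0, 0)
  golf: (6, 5, 4)
(2) UNSAFE.
Key observation: no order helps: past alpha, bravo, echo, foxtrot, the free pool tops out at (7, 4, 7), below what each blocked process needs in R1.
The run alpha, bravo, echo, foxtrot cannot be extended any further. Walking it through:
  pool = (2, 0, 0)
  alpha needs (0, 0, 0) <= (2, 0, 0) -> finishes; pool += (1, 1, 0) = (3, 1, 0)
  bravo needs (1, 1, 0) <= (3, 1, 0) -> finishes; pool += (3, 0, 3) = (6, 1, 3)
  echo needs (4, 1, 1) <= (6, 1, 3) -> finishes; pool += (0, 2, 3) = (6, 3, 6)
  foxtrot needs (3, 0, 0) <= (6, 3, 6) -> finishes; pool += (1, 1, 1) = (7, 4, 7)
  blocked: delta wants (2, 5, 7), pool (7, 4, 7) — not enough R1
  blocked: golf wants (6, 5, 4), pool (7, 4, 7) — not enough R1
Processes that can never finish: delta and golf.
(3) The exact count: 0 of the possible complete orderings are safe sequences.


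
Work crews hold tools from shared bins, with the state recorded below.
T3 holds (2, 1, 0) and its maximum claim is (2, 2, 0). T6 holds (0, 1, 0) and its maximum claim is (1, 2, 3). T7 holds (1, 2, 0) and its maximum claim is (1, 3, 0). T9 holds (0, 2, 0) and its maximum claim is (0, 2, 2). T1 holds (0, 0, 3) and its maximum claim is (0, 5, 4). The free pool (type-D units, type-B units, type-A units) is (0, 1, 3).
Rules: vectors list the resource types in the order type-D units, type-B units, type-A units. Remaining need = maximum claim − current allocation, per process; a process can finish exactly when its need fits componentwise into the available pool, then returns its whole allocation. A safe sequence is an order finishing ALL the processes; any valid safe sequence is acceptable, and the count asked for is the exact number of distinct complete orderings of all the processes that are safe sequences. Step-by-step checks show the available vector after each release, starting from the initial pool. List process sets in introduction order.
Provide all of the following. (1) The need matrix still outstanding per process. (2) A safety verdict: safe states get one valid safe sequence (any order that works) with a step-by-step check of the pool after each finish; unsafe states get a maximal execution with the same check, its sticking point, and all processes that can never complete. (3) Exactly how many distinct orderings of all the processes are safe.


(1) Remaining need (order type-D units, type-B units, type-A units):
  T3: (0, 1, 0)
  T6: (1, 1, 3)
  T7: (0, 1, 0)
  T9: (0, 0, 2)
  T1: (0, 5, 1)
(2) SAFE — a valid safe sequence is T7, T3, T6, T9, T1.
Key observation: T7 marks the first exact bind of the order: its need (0, 1, 0) fits the free (0, 1, 3) with zero slack on a requested resource.
Check, step by step:
  pool = (0, 1, 3)
  run T7 (needs (0, 1, 0), free (0, 1, 3)); after release of (1, 2, 0) the pool is (1, 3, 3)
  run T3 (needs (0, 1, 0), free (1, 3, 3)); after release of (2, 1, 0) the pool is (3, 4, 3)
  run T6 (needs (1, 1, 3), free (3, 4, 3)); after release of (0, 1, 0) the pool is (3, 5, 3)
  run T9 (needs (0, 0, 2), free (3, 5, 3)); after release of (0, 2, 0) the pool is (3, 7, 3)
  run T1 (needs (0, 5, 1), free (3, 7, 3)); after release of (0, 0, 3) the pool is (3, 7, 6)
(3) Precisely 36 of the possible complete orderings are safe sequences.
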